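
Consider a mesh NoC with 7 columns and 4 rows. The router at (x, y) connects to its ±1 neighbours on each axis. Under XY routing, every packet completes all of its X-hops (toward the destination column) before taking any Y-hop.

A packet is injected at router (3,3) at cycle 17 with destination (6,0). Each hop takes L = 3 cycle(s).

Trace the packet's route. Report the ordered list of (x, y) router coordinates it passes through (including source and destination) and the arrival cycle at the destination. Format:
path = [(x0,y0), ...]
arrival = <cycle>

src (3,3)  cyc=17
E→(4,3)  cyc=20
E→(5,3)  cyc=23
E→(6,3)  cyc=26
S→(6,2)  cyc=29
S→(6,1)  cyc=32
S→(6,0)  cyc=35

path = [(3,3), (4,3), (5,3), (6,3), (6,2), (6,1), (6,0)]
arrival = 35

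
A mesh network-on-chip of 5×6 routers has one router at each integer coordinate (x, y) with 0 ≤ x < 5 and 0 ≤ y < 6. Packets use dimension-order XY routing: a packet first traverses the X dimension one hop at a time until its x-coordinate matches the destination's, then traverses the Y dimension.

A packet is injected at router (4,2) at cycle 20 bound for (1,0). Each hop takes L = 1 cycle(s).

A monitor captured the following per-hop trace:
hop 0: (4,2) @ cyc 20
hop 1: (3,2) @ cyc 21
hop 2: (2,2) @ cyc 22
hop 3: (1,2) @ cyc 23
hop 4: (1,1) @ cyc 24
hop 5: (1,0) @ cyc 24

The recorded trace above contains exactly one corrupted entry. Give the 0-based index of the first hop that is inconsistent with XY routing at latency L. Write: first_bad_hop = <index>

  1: Δx=-1 Δy=+0 Δt=1 [ok]
  2: Δx=-1 Δy=+0 Δt=1 [ok]
  3: Δx=-1 Δy=+0 Δt=1 [ok]
  4: Δx=+0 Δy=-1 Δt=1 [ok]
  5: Δx=+0 Δy=-1 Δt=0 [BAD: Δcyc=0≠L]

first_bad_hop = 5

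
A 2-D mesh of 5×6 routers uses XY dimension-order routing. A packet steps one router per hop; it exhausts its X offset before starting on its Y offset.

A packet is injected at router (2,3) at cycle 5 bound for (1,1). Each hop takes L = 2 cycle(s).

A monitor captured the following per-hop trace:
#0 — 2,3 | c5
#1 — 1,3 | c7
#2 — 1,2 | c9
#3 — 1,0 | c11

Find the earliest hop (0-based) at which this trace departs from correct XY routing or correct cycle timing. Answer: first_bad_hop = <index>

first_bad_hop = 3

check 1→ d=(-1,0) cyc+2: ok
check 2→ d=(0,-1) cyc+2: ok
check 3→ d=(0,-2) cyc+2: BAD: non-unit step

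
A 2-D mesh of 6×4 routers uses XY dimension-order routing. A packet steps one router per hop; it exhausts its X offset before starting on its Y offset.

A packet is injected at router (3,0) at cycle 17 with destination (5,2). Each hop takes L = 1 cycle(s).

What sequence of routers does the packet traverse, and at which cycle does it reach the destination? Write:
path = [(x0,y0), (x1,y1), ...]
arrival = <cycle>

path = [(3,0), (4,0), (5,0), (5,1), (5,2)]
arrival = 21

src (3,0)  cyc=17
E→(4,0)  cyc=18
E→(5,0)  cyc=19
N→(5,1)  cyc=20
N→(5,2)  cyc=21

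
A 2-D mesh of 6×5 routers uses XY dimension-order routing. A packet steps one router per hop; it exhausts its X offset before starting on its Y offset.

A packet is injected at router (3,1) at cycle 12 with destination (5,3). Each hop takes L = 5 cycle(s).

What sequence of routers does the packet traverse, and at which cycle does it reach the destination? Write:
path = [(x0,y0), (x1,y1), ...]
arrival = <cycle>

#0 — 3,1 | c12
#1 — 4,1 | c17 | E
#2 — 5,1 | c22 | E
#3 — 5,2 | c27 | N
#4 — 5,3 | c32 | N

path = [(3,1), (4,1), (5,1), (5,2), (5,3)]
arrival = 32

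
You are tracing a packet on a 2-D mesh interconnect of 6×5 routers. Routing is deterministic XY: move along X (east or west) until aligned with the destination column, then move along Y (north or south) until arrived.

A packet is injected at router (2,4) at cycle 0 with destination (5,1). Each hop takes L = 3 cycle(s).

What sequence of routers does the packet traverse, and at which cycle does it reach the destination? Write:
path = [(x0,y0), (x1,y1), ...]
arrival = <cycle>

path = [(2,4), (3,4), (4,4), (5,4), (5,3), (5,2), (5,1)]
arrival = 18

[0] x=2 y=4 t=0
[1] x=3 y=4 t=3 →E
[2] x=4 y=4 t=6 →E
[3] x=5 y=4 t=9 →E
[4] x=5 y=3 t=12 →S
[5] x=5 y=2 t=15 →S
[6] x=5 y=1 t=18 →S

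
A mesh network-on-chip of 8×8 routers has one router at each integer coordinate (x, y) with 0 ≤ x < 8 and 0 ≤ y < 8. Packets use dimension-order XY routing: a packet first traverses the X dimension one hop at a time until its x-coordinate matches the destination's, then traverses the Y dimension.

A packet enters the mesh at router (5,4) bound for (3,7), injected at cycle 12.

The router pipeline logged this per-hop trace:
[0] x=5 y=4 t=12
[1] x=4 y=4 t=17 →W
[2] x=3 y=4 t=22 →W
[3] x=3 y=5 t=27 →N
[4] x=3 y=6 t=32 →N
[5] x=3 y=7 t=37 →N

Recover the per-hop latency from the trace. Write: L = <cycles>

L = 5

Between hops 0 and 1 the cycle counter advances 17 − 12 = 5.
That increment is L by definition: L = 5.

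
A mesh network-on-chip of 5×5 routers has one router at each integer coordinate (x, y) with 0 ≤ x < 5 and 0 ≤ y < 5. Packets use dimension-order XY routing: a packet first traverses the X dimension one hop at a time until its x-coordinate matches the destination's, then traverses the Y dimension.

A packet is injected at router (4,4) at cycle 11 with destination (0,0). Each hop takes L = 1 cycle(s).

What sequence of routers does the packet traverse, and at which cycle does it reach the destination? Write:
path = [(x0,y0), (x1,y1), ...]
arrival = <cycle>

#0 — 4,4 | c11
#1 — 3,4 | c12 | W
#2 — 2,4 | c13 | W
#3 — 1,4 | c14 | W
#4 — 0,4 | c15 | W
#5 — 0,3 | c16 | S
#6 — 0,2 | c17 | S
#7 — 0,1 | c18 | S
#8 — 0,0 | c19 | S

path = [(4,4), (3,4), (2,4), (1,4), (0,4), (0,3), (0,2), (0,1), (0,0)]
arrival = 19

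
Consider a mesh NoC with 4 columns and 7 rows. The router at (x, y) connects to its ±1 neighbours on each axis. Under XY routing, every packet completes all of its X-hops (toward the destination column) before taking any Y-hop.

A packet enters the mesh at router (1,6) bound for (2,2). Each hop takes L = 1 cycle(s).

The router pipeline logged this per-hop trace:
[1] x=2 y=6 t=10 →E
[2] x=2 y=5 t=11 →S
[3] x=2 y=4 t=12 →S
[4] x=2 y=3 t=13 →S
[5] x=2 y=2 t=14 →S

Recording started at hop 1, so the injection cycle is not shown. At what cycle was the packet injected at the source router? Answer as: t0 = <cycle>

Hop 1 reached at cycle 10; hop k is at t0 + k·L.
Therefore t0 = 10 − L = 9.

t0 = 9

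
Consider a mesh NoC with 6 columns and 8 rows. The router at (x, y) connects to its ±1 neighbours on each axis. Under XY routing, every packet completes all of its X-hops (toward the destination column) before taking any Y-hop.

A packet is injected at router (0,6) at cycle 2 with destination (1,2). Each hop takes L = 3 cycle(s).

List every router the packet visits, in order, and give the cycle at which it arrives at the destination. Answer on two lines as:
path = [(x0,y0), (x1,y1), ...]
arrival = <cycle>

t=2: at (0,6)
t=5: at (1,6) after E
t=8: at (1,5) after S
t=11: at (1,4) after S
t=14: at (1,3) after S
t=17: at (1,2) after S

path = [(0,6), (1,6), (1,5), (1,4), (1,3), (1,2)]
arrival = 17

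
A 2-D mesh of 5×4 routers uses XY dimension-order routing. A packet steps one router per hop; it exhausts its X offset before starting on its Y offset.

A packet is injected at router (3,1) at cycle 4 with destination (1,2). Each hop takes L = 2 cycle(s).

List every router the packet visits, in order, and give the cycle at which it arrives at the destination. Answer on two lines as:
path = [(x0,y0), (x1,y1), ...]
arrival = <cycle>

[0] x=3 y=1 t=4
[1] x=2 y=1 t=6 →W
[2] x=1 y=1 t=8 →W
[3] x=1 y=2 t=10 →N

path = [(3,1), (2,1), (1,1), (1,2)]
arrival = 10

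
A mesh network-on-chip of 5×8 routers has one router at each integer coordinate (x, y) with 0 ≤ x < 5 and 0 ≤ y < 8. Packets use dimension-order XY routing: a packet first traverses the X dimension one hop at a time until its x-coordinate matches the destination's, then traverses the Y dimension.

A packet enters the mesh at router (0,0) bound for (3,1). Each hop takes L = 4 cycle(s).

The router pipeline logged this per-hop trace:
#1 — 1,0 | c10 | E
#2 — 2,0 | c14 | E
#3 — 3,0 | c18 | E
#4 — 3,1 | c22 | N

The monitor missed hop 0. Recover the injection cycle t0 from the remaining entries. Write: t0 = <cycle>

At hop 1 the cycle is 10; in general cyc_k = t0 + kL.
So t0 = 10 − 1·4 = 6.

t0 = 6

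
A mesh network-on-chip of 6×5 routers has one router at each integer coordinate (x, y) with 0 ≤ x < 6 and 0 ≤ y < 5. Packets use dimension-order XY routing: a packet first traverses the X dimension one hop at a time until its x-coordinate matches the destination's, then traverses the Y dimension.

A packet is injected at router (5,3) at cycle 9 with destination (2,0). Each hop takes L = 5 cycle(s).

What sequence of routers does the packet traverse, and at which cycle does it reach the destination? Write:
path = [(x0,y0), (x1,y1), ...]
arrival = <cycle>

path = [(5,3), (4,3), (3,3), (2,3), (2,2), (2,1), (2,0)]
arrival = 39

t=9: at (5,3)
t=14: at (4,3) after W
t=19: at (3,3) after W
t=24: at (2,3) after W
t=29: at (2,2) after S
t=34: at (2,1) after S
t=39: at (2,0) after S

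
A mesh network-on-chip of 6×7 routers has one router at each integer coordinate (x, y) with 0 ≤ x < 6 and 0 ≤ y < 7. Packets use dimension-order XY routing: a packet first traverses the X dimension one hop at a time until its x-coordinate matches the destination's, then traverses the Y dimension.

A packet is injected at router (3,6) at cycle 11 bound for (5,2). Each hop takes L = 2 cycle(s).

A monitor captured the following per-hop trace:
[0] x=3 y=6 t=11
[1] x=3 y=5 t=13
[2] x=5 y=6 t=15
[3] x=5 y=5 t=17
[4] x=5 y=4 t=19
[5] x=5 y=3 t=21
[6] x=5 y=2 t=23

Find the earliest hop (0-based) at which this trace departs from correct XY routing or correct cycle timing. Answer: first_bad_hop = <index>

first_bad_hop = 1

  1: Δx=+0 Δy=-1 Δt=2 [BAD: Y-move but x=3≠5]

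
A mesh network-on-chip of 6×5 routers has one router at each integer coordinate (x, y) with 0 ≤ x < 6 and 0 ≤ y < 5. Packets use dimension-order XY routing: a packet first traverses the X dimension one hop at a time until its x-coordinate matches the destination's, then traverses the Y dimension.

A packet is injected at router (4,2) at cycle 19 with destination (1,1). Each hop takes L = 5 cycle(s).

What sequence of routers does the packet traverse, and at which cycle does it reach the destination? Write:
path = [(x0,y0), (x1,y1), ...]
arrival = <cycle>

  0. router=(4,2) cycle=19 (inject)
  1. router=(3,2) cycle=24 dir=W
  2. router=(2,2) cycle=29 dir=W
  3. router=(1,2) cycle=34 dir=W
  4. router=(1,1) cycle=39 dir=S

path = [(4,2), (3,2), (2,2), (1,2), (1,1)]
arrival = 39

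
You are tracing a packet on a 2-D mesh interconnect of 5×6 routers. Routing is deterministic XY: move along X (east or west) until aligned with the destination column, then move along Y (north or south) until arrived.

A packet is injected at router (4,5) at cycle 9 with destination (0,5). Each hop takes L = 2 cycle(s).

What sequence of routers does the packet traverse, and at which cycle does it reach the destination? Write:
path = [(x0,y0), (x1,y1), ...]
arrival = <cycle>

path = [(4,5), (3,5), (2,5), (1,5), (0,5)]
arrival = 17

[0] x=4 y=5 t=9
[1] x=3 y=5 t=11 →W
[2] x=2 y=5 t=13 →W
[3] x=1 y=5 t=15 →W
[4] x=0 y=5 t=17 →W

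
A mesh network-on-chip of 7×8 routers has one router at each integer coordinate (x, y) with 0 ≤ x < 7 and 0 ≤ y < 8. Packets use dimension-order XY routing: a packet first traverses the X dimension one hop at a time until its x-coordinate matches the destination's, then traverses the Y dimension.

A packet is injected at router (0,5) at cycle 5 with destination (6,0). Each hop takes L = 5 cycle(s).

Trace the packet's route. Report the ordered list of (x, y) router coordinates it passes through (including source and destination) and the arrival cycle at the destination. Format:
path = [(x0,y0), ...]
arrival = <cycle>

hop 0: (0,5) @ cyc 5
hop 1: (1,5) @ cyc 10  [E]
hop 2: (2,5) @ cyc 15  [E]
hop 3: (3,5) @ cyc 20  [E]
hop 4: (4,5) @ cyc 25  [E]
hop 5: (5,5) @ cyc 30  [E]
hop 6: (6,5) @ cyc 35  [E]
hop 7: (6,4) @ cyc 40  [S]
hop 8: (6,3) @ cyc 45  [S]
hop 9: (6,2) @ cyc 50  [S]
hop 10: (6,1) @ cyc 55  [S]
hop 11: (6,0) @ cyc 60  [S]

path = [(0,5), (1,5), (2,5), (3,5), (4,5), (5,5), (6,5), (6,4), (6,3), (6,2), (6,1), (6,0)]
arrival = 60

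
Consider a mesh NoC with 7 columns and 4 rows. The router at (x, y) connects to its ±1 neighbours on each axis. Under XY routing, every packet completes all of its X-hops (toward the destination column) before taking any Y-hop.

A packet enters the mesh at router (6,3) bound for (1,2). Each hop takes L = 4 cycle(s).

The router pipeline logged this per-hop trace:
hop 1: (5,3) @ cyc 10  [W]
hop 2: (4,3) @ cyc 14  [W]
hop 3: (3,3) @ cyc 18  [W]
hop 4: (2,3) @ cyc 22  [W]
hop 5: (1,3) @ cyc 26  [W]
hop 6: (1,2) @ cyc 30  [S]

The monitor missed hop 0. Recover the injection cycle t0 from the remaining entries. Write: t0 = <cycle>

cyc[1] = 10 and cyc[k] = t0 + k·L for every k.
Therefore t0 = 10 − L = 6.

t0 = 6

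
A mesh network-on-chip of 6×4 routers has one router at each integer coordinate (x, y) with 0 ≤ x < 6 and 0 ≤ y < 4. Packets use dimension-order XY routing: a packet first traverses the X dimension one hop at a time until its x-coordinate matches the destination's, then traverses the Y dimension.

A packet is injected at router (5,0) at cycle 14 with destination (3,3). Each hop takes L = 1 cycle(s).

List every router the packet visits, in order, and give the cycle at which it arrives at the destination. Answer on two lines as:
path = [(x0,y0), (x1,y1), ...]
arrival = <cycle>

#0 — 5,0 | c14
#1 — 4,0 | c15 | W
#2 — 3,0 | c16 | W
#3 — 3,1 | c17 | N
#4 — 3,2 | c18 | N
#5 — 3,3 | c19 | N

path = [(5,0), (4,0), (3,0), (3,1), (3,2), (3,3)]
arrival = 19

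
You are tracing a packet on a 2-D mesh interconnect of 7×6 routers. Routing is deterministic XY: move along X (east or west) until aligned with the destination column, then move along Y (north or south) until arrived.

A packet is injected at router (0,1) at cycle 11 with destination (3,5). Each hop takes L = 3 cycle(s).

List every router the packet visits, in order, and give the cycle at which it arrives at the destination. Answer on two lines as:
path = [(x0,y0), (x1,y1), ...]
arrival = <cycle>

path = [(0,1), (1,1), (2,1), (3,1), (3,2), (3,3), (3,4), (3,5)]
arrival = 32

hop 0: (0,1) @ cyc 11
hop 1: (1,1) @ cyc 14  [E]
hop 2: (2,1) @ cyc 17  [E]
hop 3: (3,1) @ cyc 20  [E]
hop 4: (3,2) @ cyc 23  [N]
hop 5: (3,3) @ cyc 26  [N]
hop 6: (3,4) @ cyc 29  [N]
hop 7: (3,5) @ cyc 32  [N]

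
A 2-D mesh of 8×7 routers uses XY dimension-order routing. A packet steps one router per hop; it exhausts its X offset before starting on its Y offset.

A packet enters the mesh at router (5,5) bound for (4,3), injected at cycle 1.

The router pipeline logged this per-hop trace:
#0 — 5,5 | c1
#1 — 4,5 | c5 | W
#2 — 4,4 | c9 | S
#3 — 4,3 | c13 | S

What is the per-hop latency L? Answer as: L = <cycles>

From hop 0 (1) to hop 1 (5): +4 cycles.
One hop costs L cycles, so L = 4.

L = 4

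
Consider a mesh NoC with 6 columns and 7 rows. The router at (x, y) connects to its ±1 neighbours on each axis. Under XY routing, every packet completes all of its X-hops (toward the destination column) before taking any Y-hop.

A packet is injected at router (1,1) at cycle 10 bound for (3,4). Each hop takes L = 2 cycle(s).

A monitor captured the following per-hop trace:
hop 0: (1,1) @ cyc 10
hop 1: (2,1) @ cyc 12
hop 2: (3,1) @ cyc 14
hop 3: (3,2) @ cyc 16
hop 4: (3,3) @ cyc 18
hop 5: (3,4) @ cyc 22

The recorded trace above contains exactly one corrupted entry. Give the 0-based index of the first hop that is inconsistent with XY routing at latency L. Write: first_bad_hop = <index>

hop 1: step (+1,+0), +2 cyc — ok
hop 2: step (+1,+0), +2 cyc — ok
hop 3: step (+0,+1), +2 cyc — ok
hop 4: step (+0,+1), +2 cyc — ok
hop 5: step (+0,+1), +4 cyc — BAD: Δcyc=4≠L

first_bad_hop = 5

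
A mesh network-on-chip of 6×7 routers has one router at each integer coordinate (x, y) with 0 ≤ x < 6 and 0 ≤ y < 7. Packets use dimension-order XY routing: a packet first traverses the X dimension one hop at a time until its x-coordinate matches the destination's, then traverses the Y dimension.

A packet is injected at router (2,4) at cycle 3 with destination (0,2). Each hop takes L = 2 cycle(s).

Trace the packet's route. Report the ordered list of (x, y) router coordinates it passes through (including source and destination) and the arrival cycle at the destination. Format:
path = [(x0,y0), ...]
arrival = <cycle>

path = [(2,4), (1,4), (0,4), (0,3), (0,2)]
arrival = 11

hop 0: (2,4) @ cyc 3
hop 1: (1,4) @ cyc 5  [W]
hop 2: (0,4) @ cyc 7  [W]
hop 3: (0,3) @ cyc 9  [S]
hop 4: (0,2) @ cyc 11  [S]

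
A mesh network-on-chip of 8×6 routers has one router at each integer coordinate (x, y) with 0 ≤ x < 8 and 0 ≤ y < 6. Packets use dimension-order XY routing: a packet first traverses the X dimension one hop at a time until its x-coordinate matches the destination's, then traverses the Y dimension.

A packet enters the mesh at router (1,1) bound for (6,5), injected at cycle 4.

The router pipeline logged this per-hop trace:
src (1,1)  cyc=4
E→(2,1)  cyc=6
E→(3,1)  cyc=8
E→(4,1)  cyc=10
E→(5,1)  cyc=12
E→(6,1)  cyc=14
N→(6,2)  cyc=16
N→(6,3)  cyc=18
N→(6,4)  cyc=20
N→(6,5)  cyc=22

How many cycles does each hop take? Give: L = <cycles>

L = 2

cyc[1] − cyc[0] = 6 − 4 = 2.
Per-hop latency L = Δcyc = 2.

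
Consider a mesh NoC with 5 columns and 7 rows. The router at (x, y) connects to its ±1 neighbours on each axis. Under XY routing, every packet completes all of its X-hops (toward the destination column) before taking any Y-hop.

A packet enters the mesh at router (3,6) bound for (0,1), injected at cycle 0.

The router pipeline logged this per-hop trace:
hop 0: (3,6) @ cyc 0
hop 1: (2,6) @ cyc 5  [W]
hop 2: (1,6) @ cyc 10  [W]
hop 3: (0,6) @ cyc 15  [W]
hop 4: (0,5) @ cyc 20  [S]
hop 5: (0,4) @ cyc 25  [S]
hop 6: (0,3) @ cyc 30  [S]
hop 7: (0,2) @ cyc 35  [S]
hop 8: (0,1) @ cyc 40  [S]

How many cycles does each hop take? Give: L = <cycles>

cyc[1] − cyc[0] = 5 − 0 = 5.
That increment is L by definition: L = 5.

L = 5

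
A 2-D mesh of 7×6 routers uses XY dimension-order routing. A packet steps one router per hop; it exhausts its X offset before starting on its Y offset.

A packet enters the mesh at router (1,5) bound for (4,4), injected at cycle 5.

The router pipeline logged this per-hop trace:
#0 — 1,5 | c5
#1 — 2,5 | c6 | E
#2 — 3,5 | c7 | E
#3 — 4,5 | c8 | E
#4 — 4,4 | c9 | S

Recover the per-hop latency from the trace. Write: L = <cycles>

L = 1

Δcyc across hop 0→1: 6 − 5 = 1.
One hop costs L cycles, so L = 1.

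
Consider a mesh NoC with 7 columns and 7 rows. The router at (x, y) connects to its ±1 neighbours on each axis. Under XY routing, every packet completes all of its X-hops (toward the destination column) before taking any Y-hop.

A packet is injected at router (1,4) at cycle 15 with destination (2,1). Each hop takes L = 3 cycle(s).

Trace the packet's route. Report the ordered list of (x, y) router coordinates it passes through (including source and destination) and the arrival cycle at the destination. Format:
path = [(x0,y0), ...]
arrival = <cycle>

path = [(1,4), (2,4), (2,3), (2,2), (2,1)]
arrival = 27

src (1,4)  cyc=15
E→(2,4)  cyc=18
S→(2,3)  cyc=21
S→(2,2)  cyc=24
S→(2,1)  cyc=27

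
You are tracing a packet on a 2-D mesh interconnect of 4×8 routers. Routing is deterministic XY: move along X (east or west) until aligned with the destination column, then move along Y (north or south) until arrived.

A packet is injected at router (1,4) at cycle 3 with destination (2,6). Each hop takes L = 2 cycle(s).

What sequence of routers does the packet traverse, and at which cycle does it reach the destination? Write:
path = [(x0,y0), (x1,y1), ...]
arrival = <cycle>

path = [(1,4), (2,4), (2,5), (2,6)]
arrival = 9

hop 0: (1,4) @ cyc 3
hop 1: (2,4) @ cyc 5  [E]
hop 2: (2,5) @ cyc 7  [N]
hop 3: (2,6) @ cyc 9  [N]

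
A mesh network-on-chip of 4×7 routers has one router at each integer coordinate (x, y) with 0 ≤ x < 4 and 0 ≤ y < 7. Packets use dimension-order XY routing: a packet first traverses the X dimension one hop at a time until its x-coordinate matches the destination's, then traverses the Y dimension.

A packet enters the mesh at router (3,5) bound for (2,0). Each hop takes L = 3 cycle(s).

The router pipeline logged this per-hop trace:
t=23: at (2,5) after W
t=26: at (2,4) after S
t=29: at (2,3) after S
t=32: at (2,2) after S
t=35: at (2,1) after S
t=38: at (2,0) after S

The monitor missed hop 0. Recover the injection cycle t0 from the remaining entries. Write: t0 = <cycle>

t0 = 20

At hop 1 the cycle is 23; in general cyc_k = t0 + kL.
Therefore t0 = 23 − L = 20.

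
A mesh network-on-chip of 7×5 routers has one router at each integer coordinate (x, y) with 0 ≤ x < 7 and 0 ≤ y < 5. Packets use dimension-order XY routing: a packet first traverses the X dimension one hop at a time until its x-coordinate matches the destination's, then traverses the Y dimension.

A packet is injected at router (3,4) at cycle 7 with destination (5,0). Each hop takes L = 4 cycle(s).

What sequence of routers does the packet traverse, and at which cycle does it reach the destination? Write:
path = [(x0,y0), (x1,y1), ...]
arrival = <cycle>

src (3,4)  cyc=7
E→(4,4)  cyc=11
E→(5,4)  cyc=15
S→(5,3)  cyc=19
S→(5,2)  cyc=23
S→(5,1)  cyc=27
S→(5,0)  cyc=31

path = [(3,4), (4,4), (5,4), (5,3), (5,2), (5,1), (5,0)]
arrival = 31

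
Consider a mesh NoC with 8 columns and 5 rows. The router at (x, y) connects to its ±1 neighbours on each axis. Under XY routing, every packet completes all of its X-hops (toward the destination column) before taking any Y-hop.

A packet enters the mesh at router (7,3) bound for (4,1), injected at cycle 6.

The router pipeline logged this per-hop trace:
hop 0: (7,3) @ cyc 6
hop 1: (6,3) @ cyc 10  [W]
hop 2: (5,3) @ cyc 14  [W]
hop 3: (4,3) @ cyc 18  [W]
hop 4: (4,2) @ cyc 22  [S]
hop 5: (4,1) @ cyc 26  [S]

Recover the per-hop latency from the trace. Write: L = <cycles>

Δcyc across hop 0→1: 10 − 6 = 4.
That increment is L by definition: L = 4.

L = 4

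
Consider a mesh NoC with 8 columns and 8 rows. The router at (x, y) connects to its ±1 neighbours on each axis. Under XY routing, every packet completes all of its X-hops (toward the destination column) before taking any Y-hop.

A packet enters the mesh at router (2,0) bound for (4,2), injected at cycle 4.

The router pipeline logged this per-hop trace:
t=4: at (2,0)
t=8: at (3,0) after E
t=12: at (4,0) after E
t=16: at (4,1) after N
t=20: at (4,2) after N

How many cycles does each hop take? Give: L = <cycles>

L = 4

Between hops 0 and 1 the cycle counter advances 8 − 4 = 4.
One hop costs L cycles, so L = 4.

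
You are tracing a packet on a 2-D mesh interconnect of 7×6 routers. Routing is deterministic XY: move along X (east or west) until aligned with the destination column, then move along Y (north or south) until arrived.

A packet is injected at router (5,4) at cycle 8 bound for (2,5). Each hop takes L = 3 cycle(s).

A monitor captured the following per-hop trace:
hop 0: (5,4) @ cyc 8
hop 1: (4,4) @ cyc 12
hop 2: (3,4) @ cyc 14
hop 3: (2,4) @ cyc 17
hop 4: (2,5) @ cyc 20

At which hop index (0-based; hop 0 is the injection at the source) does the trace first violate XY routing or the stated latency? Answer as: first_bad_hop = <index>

  1: Δx=-1 Δy=+0 Δt=4 [BAD: Δcyc=4≠L]

first_bad_hop = 1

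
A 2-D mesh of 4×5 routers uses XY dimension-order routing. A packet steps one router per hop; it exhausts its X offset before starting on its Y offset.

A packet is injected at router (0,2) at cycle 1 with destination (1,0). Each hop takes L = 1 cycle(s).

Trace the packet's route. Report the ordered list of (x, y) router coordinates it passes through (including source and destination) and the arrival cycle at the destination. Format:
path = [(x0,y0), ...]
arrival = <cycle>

t=1: at (0,2)
t=2: at (1,2) after E
t=3: at (1,1) after S
t=4: at (1,0) after S

path = [(0,2), (1,2), (1,1), (1,0)]
arrival = 4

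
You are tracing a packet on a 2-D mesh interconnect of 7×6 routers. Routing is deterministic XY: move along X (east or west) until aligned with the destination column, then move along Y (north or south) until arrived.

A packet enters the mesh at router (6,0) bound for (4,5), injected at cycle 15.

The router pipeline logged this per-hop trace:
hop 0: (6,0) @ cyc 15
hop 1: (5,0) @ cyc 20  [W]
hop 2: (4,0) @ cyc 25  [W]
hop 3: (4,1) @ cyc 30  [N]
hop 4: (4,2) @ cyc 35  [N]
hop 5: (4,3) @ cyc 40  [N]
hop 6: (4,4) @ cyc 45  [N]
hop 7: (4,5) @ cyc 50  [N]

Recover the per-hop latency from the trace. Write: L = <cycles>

From hop 0 (15) to hop 1 (20): +5 cycles.
Per-hop latency L = Δcyc = 5.

L = 5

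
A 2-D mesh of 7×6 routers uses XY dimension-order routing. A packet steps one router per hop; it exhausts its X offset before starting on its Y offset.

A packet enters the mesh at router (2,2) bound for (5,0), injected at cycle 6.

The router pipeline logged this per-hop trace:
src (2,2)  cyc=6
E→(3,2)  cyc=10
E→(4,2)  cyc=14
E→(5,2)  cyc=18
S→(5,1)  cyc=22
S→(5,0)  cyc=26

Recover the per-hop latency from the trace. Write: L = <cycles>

L = 4

Between hops 0 and 1 the cycle counter advances 10 − 6 = 4.
Per-hop latency L = Δcyc = 4.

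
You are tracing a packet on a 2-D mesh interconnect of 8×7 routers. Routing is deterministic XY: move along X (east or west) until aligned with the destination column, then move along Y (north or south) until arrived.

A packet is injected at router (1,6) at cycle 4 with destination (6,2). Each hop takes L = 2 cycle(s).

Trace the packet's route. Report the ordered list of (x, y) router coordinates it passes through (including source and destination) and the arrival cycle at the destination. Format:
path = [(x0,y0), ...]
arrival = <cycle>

path = [(1,6), (2,6), (3,6), (4,6), (5,6), (6,6), (6,5), (6,4), (6,3), (6,2)]
arrival = 22

t=4: at (1,6)
t=6: at (2,6) after E
t=8: at (3,6) after E
t=10: at (4,6) after E
t=12: at (5,6) after E
t=14: at (6,6) after E
t=16: at (6,5) after S
t=18: at (6,4) after S
t=20: at (6,3) after S
t=22: at (6,2) after S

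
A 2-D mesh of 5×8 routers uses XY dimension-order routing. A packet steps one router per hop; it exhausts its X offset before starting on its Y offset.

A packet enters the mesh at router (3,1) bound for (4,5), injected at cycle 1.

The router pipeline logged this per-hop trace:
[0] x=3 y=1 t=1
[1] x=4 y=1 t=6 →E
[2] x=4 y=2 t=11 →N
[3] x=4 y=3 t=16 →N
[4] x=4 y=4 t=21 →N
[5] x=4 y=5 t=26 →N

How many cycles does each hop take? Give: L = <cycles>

Δcyc across hop 0→1: 6 − 1 = 5.
Per-hop latency L = Δcyc = 5.

L = 5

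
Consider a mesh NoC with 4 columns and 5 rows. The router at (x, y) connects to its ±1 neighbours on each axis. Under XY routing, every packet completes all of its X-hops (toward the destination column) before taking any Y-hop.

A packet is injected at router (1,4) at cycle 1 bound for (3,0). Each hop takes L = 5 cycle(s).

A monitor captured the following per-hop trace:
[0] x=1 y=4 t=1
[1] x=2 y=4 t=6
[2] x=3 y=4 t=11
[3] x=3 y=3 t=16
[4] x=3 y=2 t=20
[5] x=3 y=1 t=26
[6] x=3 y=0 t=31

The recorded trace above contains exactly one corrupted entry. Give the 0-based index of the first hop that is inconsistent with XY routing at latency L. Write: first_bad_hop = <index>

[1] (+1,+0) / 5c ⇒ ok
[2] (+1,+0) / 5c ⇒ ok
[3] (+0,-1) / 5c ⇒ ok
[4] (+0,-1) / 4c ⇒ BAD: Δcyc=4≠L

first_bad_hop = 4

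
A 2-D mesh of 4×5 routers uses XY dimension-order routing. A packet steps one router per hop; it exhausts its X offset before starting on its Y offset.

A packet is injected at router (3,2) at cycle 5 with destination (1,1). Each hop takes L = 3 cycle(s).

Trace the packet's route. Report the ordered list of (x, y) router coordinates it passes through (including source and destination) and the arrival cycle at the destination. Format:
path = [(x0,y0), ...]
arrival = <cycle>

hop 0: (3,2) @ cyc 5
hop 1: (2,2) @ cyc 8  [W]
hop 2: (1,2) @ cyc 11  [W]
hop 3: (1,1) @ cyc 14  [S]

path = [(3,2), (2,2), (1,2), (1,1)]
arrival = 14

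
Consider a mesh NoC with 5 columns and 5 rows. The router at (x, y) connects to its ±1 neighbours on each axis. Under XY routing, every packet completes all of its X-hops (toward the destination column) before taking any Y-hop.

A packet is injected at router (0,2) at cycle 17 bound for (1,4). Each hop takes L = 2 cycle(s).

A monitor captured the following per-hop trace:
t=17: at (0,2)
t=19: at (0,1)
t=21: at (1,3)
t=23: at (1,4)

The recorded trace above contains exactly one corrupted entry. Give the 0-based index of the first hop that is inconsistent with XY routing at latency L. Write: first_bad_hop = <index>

first_bad_hop = 1

  1: Δx=+0 Δy=-1 Δt=2 [BAD: Y-move but x=0≠1]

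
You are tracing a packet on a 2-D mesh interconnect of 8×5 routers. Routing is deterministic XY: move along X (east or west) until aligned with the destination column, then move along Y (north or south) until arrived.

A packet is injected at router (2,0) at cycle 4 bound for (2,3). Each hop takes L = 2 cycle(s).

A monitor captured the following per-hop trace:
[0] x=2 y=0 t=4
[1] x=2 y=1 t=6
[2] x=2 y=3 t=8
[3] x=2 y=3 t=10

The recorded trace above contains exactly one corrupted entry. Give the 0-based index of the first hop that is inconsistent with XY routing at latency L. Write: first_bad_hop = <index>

first_bad_hop = 2

hop 1: step (+0,+1), +2 cyc — ok
hop 2: step (+0,+2), +2 cyc — BAD: non-unit step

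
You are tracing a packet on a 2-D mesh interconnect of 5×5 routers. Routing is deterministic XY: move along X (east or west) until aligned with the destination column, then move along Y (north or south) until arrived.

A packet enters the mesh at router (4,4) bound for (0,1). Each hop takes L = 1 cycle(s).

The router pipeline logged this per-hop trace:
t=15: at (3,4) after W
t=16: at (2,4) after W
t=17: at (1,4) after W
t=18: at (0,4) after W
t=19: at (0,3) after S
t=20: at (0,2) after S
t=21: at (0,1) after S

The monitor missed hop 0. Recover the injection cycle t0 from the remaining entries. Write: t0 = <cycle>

Hop 1 reached at cycle 15; hop k is at t0 + k·L.
So t0 = 15 − 1·1 = 14.

t0 = 14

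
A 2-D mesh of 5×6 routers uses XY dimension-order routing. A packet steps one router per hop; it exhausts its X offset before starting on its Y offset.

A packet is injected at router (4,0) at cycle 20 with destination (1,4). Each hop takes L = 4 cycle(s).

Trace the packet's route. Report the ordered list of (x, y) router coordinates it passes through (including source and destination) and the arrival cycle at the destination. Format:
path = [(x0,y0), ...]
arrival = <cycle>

  0. router=(4,0) cycle=20 (inject)
  1. router=(3,0) cycle=24 dir=W
  2. router=(2,0) cycle=28 dir=W
  3. router=(1,0) cycle=32 dir=W
  4. router=(1,1) cycle=36 dir=N
  5. router=(1,2) cycle=40 dir=N
  6. router=(1,3) cycle=44 dir=N
  7. router=(1,4) cycle=48 dir=N

path = [(4,0), (3,0), (2,0), (1,0), (1,1), (1,2), (1,3), (1,4)]
arrival = 48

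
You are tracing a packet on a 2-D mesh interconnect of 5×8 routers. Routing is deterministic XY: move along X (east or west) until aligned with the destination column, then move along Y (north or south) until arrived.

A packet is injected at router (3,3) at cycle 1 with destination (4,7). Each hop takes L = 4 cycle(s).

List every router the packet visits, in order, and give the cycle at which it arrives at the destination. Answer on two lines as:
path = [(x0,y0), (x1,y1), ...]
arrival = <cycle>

path = [(3,3), (4,3), (4,4), (4,5), (4,6), (4,7)]
arrival = 21

src (3,3)  cyc=1
E→(4,3)  cyc=5
N→(4,4)  cyc=9
N→(4,5)  cyc=13
N→(4,6)  cyc=17
N→(4,7)  cyc=21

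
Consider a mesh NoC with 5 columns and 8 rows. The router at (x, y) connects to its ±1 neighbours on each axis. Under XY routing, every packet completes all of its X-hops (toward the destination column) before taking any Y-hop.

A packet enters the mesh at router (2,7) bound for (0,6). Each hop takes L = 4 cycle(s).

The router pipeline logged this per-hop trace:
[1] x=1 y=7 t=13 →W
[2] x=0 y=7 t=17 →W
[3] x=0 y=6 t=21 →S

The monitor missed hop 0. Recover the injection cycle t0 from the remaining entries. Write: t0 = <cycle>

At hop 1 the cycle is 13; in general cyc_k = t0 + kL.
Therefore t0 = 13 − L = 9.

t0 = 9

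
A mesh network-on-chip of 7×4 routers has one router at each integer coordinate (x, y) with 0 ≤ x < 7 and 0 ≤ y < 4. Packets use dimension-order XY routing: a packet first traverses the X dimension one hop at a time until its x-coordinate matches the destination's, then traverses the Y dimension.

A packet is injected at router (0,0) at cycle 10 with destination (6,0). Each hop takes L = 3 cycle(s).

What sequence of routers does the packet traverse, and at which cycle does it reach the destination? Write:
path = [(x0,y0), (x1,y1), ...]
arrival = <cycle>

t=10: at (0,0)
t=13: at (1,0) after E
t=16: at (2,0) after E
t=19: at (3,0) after E
t=22: at (4,0) after E
t=25: at (5,0) after E
t=28: at (6,0) after E

path = [(0,0), (1,0), (2,0), (3,0), (4,0), (5,0), (6,0)]
arrival = 28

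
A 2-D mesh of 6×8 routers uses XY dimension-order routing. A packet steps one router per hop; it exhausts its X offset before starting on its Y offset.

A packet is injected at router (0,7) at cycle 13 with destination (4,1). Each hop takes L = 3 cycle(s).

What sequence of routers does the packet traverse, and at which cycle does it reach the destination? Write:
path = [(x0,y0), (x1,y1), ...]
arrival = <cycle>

path = [(0,7), (1,7), (2,7), (3,7), (4,7), (4,6), (4,5), (4,4), (4,3), (4,2), (4,1)]
arrival = 43

src (0,7)  cyc=13
E→(1,7)  cyc=16
E→(2,7)  cyc=19
E→(3,7)  cyc=22
E→(4,7)  cyc=25
S→(4,6)  cyc=28
S→(4,5)  cyc=31
S→(4,4)  cyc=34
S→(4,3)  cyc=37
S→(4,2)  cyc=40
S→(4,1)  cyc=43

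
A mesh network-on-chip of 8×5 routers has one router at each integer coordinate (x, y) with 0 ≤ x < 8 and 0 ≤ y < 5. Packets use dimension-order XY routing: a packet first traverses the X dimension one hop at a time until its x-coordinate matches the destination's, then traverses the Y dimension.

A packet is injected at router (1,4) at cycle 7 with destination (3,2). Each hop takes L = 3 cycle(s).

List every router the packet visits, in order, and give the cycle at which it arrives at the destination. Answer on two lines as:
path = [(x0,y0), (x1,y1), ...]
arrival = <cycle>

t=7: at (1,4)
t=10: at (2,4) after E
t=13: at (3,4) after E
t=16: at (3,3) after S
t=19: at (3,2) after S

path = [(1,4), (2,4), (3,4), (3,3), (3,2)]
arrival = 19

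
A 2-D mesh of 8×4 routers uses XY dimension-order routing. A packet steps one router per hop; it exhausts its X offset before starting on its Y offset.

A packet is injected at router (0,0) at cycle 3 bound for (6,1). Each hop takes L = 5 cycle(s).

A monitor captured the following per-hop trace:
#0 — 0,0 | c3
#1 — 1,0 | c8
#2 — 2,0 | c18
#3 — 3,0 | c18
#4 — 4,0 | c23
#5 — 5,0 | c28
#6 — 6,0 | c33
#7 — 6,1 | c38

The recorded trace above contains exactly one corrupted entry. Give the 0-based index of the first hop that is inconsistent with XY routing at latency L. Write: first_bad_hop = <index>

first_bad_hop = 2

  1: Δx=+1 Δy=+0 Δt=5 [ok]
  2: Δx=+1 Δy=+0 Δt=10 [BAD: Δcyc=10≠L]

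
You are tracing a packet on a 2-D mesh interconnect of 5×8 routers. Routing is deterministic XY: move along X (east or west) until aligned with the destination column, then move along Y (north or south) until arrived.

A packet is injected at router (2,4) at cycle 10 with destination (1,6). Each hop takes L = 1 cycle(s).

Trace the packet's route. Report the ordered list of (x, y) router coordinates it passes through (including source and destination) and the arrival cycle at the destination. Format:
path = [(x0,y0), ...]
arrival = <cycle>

t=10: at (2,4)
t=11: at (1,4) after W
t=12: at (1,5) after N
t=13: at (1,6) after N

path = [(2,4), (1,4), (1,5), (1,6)]
arrival = 13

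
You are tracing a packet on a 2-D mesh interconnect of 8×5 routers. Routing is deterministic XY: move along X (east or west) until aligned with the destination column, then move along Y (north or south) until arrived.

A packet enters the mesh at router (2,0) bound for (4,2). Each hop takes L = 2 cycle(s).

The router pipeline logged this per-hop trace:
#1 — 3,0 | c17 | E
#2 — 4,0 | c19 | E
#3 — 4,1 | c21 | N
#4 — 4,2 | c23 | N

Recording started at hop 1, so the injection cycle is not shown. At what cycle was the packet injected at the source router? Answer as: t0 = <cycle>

t0 = 15

Hop 1 reached at cycle 17; hop k is at t0 + k·L.
Therefore t0 = 17 − L = 15.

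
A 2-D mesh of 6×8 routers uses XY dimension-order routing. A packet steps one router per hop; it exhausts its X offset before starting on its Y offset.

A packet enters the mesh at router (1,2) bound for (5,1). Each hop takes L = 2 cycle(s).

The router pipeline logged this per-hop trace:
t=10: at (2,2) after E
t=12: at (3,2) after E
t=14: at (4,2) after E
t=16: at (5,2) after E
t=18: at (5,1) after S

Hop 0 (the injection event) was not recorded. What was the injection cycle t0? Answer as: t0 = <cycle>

At hop 1 the cycle is 10; in general cyc_k = t0 + kL.
t0 = cyc[1] − L = 10 − 2 = 8.

t0 = 8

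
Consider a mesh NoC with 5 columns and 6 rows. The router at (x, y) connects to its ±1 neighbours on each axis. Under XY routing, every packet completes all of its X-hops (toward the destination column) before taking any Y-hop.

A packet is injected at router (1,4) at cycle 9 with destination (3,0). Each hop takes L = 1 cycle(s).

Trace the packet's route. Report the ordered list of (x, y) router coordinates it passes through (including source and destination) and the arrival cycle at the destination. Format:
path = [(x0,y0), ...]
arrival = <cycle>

path = [(1,4), (2,4), (3,4), (3,3), (3,2), (3,1), (3,0)]
arrival = 15

  0. router=(1,4) cycle=9 (inject)
  1. router=(2,4) cycle=10 dir=E
  2. router=(3,4) cycle=11 dir=E
  3. router=(3,3) cycle=12 dir=S
  4. router=(3,2) cycle=13 dir=S
  5. router=(3,1) cycle=14 dir=S
  6. router=(3,0) cycle=15 dir=S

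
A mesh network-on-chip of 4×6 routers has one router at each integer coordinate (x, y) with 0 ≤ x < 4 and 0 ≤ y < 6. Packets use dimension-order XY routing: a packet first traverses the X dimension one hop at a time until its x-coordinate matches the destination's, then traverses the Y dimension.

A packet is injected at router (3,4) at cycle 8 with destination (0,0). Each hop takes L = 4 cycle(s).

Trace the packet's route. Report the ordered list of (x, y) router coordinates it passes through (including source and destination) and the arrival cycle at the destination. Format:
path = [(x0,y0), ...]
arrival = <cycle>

src (3,4)  cyc=8
W→(2,4)  cyc=12
W→(1,4)  cyc=16
W→(0,4)  cyc=20
S→(0,3)  cyc=24
S→(0,2)  cyc=28
S→(0,1)  cyc=32
S→(0,0)  cyc=36

path = [(3,4), (2,4), (1,4), (0,4), (0,3), (0,2), (0,1), (0,0)]
arrival = 36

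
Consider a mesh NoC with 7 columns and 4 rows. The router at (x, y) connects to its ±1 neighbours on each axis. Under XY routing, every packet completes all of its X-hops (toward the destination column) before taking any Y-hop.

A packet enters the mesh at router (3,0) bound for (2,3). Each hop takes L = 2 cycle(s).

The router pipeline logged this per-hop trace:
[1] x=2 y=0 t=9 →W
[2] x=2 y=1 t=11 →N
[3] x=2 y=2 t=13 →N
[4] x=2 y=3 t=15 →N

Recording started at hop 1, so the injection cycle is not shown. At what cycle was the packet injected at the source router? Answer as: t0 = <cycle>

t0 = 7

The first recorded entry is hop 1 at cycle 9.
So t0 = 9 − 1·2 = 7.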